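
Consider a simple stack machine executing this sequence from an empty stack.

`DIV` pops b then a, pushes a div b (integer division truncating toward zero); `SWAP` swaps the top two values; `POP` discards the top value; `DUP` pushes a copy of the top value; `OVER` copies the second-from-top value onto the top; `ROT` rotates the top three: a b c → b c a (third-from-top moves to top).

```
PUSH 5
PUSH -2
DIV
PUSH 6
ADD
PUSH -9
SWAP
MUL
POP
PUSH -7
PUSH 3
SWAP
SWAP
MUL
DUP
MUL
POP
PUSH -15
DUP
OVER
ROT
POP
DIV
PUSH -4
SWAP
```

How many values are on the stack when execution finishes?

PUSH 5   → 5
PUSH -2  → 5 -2
DIV      → -2
PUSH 6   → -2 6
ADD      → 4
PUSH -9  → 4 -9
SWAP     → -9 4
MUL      → -36
POP      → (empty)
PUSH -7  → -7
PUSH 3   → -7 3
SWAP     → 3 -7
SWAP     → -7 3
MUL      → -21
DUP      → -21 -21
MUL      → 441
POP      → (empty)
PUSH -15 → -15
DUP      → -15 -15
OVER     → -15 -15 -15
ROT      → -15 -15 -15
POP      → -15 -15
DIV      → 1
PUSH -4  → 1 -4
SWAP     → -4 1

2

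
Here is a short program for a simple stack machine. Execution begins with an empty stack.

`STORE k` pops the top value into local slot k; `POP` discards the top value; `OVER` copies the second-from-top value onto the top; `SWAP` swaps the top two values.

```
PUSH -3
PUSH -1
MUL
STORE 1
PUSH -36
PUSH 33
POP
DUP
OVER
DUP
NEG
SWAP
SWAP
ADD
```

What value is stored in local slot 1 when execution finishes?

PUSH -3  -> -3
PUSH -1  -> -3 -1
MUL      -> 3
STORE 1  -> (empty)
PUSH -36 -> -36
PUSH 33  -> -36 33
POP      -> -36
DUP      -> -36 -36
OVER     -> -36 -36 -36
DUP      -> -36 -36 -36 -36
NEG      -> -36 -36 -36 36
SWAP     -> -36 -36 36 -36
SWAP     -> -36 -36 -36 36
ADD      -> -36 -36 0

3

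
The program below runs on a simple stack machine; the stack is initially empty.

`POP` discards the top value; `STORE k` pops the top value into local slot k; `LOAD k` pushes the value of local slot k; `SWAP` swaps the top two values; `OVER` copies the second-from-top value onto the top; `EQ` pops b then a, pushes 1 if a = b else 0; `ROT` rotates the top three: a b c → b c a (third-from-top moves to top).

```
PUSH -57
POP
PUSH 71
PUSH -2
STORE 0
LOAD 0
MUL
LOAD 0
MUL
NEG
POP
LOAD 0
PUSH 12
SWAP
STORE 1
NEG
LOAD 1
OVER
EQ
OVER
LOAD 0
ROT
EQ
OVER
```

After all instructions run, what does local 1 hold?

-2

PUSH -57 -> -57
POP      -> (empty)
PUSH 71  -> 71
PUSH -2  -> 71 -2
STORE 0  -> 71
LOAD 0   -> 71 -2
MUL      -> -142
LOAD 0   -> -142 -2
MUL      -> 284
NEG      -> -284
POP      -> (empty)
LOAD 0   -> -2
PUSH 12  -> -2 12
SWAP     -> 12 -2
STORE 1  -> 12
NEG      -> -12
LOAD 1   -> -12 -2
OVER     -> -12 -2 -12
EQ       -> -12 0
OVER     -> -12 0 -12
LOAD 0   -> -12 0 -12 -2
ROT      -> -12 -12 -2 0
EQ       -> -12 -12 0
OVER     -> -12 -12 0 -12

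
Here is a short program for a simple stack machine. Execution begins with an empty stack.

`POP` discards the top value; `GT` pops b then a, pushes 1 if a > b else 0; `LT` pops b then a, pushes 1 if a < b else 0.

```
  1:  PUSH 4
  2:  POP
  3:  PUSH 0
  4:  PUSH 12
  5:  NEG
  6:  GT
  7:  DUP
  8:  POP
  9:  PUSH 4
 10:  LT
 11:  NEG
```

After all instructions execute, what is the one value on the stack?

-1

PUSH 4  : 4
POP     : (empty)
PUSH 0  : 0
PUSH 12 : 0 12
NEG     : 0 -12
GT      : 1
DUP     : 1 1
POP     : 1
PUSH 4  : 1 4
LT      : 1
NEG     : -1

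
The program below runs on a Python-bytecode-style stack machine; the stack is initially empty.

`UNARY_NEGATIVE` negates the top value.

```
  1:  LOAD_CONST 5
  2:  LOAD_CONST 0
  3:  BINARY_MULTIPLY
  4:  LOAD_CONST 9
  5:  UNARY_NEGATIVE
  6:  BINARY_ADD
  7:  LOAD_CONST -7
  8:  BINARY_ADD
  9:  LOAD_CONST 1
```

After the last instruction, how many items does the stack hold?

LOAD_CONST 5    → 5
LOAD_CONST 0    → 5 0
BINARY_MULTIPLY → 0
LOAD_CONST 9    → 0 9
UNARY_NEGATIVE  → 0 -9
BINARY_ADD      → -9
LOAD_CONST -7   → -9 -7
BINARY_ADD      → -16
LOAD_CONST 1    → -16 1

2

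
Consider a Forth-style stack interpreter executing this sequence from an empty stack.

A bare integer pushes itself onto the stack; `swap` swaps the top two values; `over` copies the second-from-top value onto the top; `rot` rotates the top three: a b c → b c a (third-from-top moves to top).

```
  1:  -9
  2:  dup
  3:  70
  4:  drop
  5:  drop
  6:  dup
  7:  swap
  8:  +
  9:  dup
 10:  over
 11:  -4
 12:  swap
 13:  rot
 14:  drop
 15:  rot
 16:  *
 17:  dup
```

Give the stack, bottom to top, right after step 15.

-9   → [-9]
dup  → [-9, -9]
70   → [-9, -9, 70]
drop → [-9, -9]
drop → [-9]
dup  → [-9, -9]
swap → [-9, -9]
+    → [-18]
dup  → [-18, -18]
over → [-18, -18, -18]
-4   → [-18, -18, -18, -4]
swap → [-18, -18, -4, -18]
rot  → [-18, -4, -18, -18]
drop → [-18, -4, -18]
rot  → [-4, -18, -18]

[-4, -18, -18]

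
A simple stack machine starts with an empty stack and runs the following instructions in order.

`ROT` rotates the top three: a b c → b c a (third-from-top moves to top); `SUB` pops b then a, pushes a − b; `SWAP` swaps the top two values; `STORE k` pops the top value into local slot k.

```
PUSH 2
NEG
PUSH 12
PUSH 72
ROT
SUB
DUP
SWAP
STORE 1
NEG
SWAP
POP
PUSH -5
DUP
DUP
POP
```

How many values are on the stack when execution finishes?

3

PUSH 2  -> 2
NEG     -> -2
PUSH 12 -> -2 12
PUSH 72 -> -2 12 72
ROT     -> 12 72 -2
SUB     -> 12 74
DUP     -> 12 74 74
SWAP    -> 12 74 74
STORE 1 -> 12 74
NEG     -> 12 -74
SWAP    -> -74 12
POP     -> -74
PUSH -5 -> -74 -5
DUP     -> -74 -5 -5
DUP     -> -74 -5 -5 -5
POP     -> -74 -5 -5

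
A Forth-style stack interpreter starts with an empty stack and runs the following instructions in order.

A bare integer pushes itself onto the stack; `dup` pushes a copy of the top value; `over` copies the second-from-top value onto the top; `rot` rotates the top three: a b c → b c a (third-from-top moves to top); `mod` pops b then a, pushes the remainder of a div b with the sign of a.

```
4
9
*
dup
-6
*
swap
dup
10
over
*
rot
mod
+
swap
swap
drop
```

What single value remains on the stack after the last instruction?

-216

4    -> [4]
9    -> [4, 9]
*    -> [36]
dup  -> [36, 36]
-6   -> [36, 36, -6]
*    -> [36, -216]
swap -> [-216, 36]
dup  -> [-216, 36, 36]
10   -> [-216, 36, 36, 10]
over -> [-216, 36, 36, 10, 36]
*    -> [-216, 36, 36, 360]
rot  -> [-216, 36, 360, 36]
mod  -> [-216, 36, 0]
+    -> [-216, 36]
swap -> [36, -216]
swap -> [-216, 36]
drop -> [-216]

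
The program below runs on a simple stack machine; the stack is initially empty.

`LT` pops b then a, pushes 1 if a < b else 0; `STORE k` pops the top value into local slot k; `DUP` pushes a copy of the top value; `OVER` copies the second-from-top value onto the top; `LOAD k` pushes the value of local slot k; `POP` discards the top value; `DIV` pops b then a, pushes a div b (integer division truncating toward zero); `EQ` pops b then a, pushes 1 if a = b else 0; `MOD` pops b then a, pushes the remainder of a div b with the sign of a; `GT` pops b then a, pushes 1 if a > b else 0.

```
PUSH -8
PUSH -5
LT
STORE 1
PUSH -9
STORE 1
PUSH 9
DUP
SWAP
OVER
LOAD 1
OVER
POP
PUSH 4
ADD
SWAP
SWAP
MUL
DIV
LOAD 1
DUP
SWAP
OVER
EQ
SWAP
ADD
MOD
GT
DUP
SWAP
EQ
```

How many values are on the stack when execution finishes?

1

PUSH -8 → -8
PUSH -5 → -8 -5
LT      → 1
STORE 1 → (empty)
PUSH -9 → -9
STORE 1 → (empty)
PUSH 9  → 9
DUP     → 9 9
SWAP    → 9 9
OVER    → 9 9 9
LOAD 1  → 9 9 9 -9
OVER    → 9 9 9 -9 9
POP     → 9 9 9 -9
PUSH 4  → 9 9 9 -9 4
ADD     → 9 9 9 -5
SWAP    → 9 9 -5 9
SWAP    → 9 9 9 -5
MUL     → 9 9 -45
DIV     → 9 0
LOAD 1  → 9 0 -9
DUP     → 9 0 -9 -9
SWAP    → 9 0 -9 -9
OVER    → 9 0 -9 -9 -9
EQ      → 9 0 -9 1
SWAP    → 9 0 1 -9
ADD     → 9 0 -8
MOD     → 9 0
GT      → 1
DUP     → 1 1
SWAP    → 1 1
EQ      → 1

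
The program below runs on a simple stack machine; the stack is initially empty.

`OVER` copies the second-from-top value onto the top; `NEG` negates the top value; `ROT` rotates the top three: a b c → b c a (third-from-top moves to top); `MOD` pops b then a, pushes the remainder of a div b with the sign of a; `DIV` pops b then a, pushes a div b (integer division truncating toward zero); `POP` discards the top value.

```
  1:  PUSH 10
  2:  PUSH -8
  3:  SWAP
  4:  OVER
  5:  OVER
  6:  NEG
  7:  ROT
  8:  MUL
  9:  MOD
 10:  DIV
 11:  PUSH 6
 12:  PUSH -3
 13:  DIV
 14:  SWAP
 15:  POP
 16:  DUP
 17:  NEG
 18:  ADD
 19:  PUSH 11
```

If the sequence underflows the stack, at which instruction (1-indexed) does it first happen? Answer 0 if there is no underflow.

PUSH 10  10
PUSH -8  10 -8
SWAP     -8 10
OVER     -8 10 -8
OVER     -8 10 -8 10
NEG      -8 10 -8 -10
ROT      -8 -8 -10 10
MUL      -8 -8 -100
MOD      -8 -8
DIV      1
PUSH 6   1 6
PUSH -3  1 6 -3
DIV      1 -2
SWAP     -2 1
POP      -2
DUP      -2 -2
NEG      -2 2
ADD      0
PUSH 11  0 11

0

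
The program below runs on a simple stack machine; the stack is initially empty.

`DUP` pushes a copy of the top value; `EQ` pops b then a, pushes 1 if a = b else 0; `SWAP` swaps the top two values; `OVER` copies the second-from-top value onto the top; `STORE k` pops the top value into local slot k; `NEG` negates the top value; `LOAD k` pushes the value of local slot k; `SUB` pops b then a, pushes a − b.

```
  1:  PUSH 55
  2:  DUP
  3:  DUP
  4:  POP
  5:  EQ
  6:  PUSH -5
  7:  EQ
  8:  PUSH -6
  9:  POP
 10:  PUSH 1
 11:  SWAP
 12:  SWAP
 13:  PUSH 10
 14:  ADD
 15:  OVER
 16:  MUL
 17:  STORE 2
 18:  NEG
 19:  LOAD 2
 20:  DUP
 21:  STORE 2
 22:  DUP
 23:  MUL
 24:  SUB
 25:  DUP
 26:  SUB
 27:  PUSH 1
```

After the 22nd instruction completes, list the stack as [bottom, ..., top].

[0, 0, 0]

PUSH 55 : 55
DUP     : 55 55
DUP     : 55 55 55
POP     : 55 55
EQ      : 1
PUSH -5 : 1 -5
EQ      : 0
PUSH -6 : 0 -6
POP     : 0
PUSH 1  : 0 1
SWAP    : 1 0
SWAP    : 0 1
PUSH 10 : 0 1 10
ADD     : 0 11
OVER    : 0 11 0
MUL     : 0 0
STORE 2 : 0
NEG     : 0
LOAD 2  : 0 0
DUP     : 0 0 0
STORE 2 : 0 0
DUP     : 0 0 0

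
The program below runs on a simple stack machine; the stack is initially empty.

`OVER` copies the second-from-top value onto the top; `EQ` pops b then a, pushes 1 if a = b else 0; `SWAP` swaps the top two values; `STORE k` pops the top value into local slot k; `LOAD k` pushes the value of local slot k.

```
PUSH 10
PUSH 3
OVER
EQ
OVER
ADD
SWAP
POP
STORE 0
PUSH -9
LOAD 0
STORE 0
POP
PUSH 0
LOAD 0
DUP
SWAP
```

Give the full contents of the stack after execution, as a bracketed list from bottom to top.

PUSH 10  10
PUSH 3   10 3
OVER     10 3 10
EQ       10 0
OVER     10 0 10
ADD      10 10
SWAP     10 10
POP      10
STORE 0  (empty)
PUSH -9  -9
LOAD 0   -9 10
STORE 0  -9
POP      (empty)
PUSH 0   0
LOAD 0   0 10
DUP      0 10 10
SWAP     0 10 10

[0, 10, 10]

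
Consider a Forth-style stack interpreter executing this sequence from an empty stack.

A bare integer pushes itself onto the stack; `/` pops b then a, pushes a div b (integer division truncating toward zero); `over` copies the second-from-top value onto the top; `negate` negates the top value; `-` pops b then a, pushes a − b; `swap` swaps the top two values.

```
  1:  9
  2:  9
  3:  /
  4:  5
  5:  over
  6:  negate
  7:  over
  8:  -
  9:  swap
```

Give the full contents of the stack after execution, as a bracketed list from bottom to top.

9      -> 9
9      -> 9 9
/      -> 1
5      -> 1 5
over   -> 1 5 1
negate -> 1 5 -1
over   -> 1 5 -1 5
-      -> 1 5 -6
swap   -> 1 -6 5

[1, -6, 5]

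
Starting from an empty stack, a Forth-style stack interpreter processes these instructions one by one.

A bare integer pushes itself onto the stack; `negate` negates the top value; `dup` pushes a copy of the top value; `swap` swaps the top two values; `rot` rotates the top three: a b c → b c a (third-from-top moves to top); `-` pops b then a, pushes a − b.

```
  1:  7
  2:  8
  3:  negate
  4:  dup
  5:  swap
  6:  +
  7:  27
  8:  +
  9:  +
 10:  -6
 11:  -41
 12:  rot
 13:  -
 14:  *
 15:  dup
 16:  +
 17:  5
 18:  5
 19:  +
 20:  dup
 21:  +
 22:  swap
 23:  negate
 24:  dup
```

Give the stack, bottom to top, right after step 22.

[20, 708]

7       7
8       7 8
negate  7 -8
dup     7 -8 -8
swap    7 -8 -8
+       7 -16
27      7 -16 27
+       7 11
+       18
-6      18 -6
-41     18 -6 -41
rot     -6 -41 18
-       -6 -59
*       354
dup     354 354
+       708
5       708 5
5       708 5 5
+       708 10
dup     708 10 10
+       708 20
swap    20 708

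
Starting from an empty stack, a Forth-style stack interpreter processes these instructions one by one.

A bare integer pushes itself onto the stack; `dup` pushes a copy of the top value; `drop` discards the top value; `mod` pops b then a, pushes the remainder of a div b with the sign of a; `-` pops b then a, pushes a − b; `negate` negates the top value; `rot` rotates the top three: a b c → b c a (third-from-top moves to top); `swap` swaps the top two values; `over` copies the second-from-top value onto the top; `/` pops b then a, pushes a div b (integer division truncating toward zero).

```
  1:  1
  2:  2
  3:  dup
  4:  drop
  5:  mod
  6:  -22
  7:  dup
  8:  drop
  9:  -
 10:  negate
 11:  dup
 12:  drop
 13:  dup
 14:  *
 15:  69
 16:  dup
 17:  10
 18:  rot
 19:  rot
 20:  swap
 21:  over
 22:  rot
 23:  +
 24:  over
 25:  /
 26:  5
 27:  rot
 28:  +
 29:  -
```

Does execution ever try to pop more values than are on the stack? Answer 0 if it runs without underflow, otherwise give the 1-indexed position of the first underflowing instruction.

0

1      -> 1
2      -> 1 2
dup    -> 1 2 2
drop   -> 1 2
mod    -> 1
-22    -> 1 -22
dup    -> 1 -22 -22
drop   -> 1 -22
-      -> 23
negate -> -23
dup    -> -23 -23
drop   -> -23
dup    -> -23 -23
*      -> 529
69     -> 529 69
dup    -> 529 69 69
10     -> 529 69 69 10
rot    -> 529 69 10 69
rot    -> 529 10 69 69
swap   -> 529 10 69 69
over   -> 529 10 69 69 69
rot    -> 529 10 69 69 69
+      -> 529 10 69 138
over   -> 529 10 69 138 69
/      -> 529 10 69 2
5      -> 529 10 69 2 5
rot    -> 529 10 2 5 69
+      -> 529 10 2 74
-      -> 529 10 -72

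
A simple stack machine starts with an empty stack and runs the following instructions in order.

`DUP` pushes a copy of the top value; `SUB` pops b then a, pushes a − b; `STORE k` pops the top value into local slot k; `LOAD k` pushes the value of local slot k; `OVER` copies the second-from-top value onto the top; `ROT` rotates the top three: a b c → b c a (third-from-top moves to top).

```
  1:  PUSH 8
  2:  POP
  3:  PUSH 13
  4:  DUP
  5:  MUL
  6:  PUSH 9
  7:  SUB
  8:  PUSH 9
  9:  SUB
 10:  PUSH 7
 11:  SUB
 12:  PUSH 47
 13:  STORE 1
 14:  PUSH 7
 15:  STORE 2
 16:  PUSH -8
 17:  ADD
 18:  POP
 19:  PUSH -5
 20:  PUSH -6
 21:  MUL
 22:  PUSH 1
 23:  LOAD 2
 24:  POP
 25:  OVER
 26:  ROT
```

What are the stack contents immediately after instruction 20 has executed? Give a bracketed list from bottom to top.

PUSH 8  -> 8
POP     -> (empty)
PUSH 13 -> 13
DUP     -> 13 13
MUL     -> 169
PUSH 9  -> 169 9
SUB     -> 160
PUSH 9  -> 160 9
SUB     -> 151
PUSH 7  -> 151 7
SUB     -> 144
PUSH 47 -> 144 47
STORE 1 -> 144
PUSH 7  -> 144 7
STORE 2 -> 144
PUSH -8 -> 144 -8
ADD     -> 136
POP     -> (empty)
PUSH -5 -> -5
PUSH -6 -> -5 -6

[-5, -6]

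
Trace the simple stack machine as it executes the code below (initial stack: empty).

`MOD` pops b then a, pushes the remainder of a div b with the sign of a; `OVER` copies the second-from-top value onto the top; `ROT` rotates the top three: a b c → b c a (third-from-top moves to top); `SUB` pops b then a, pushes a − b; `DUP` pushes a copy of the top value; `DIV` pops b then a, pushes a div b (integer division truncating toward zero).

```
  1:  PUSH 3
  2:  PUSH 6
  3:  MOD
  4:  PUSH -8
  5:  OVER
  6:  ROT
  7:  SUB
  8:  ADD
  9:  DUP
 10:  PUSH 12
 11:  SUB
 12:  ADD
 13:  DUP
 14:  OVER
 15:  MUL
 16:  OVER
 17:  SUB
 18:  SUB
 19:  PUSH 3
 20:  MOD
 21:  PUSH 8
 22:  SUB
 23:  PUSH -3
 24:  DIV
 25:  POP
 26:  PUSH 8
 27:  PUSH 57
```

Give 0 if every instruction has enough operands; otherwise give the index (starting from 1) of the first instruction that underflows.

PUSH 3  -> [3]
PUSH 6  -> [3, 6]
MOD     -> [3]
PUSH -8 -> [3, -8]
OVER    -> [3, -8, 3]
ROT     -> [-8, 3, 3]
SUB     -> [-8, 0]
ADD     -> [-8]
DUP     -> [-8, -8]
PUSH 12 -> [-8, -8, 12]
SUB     -> [-8, -20]
ADD     -> [-28]
DUP     -> [-28, -28]
OVER    -> [-28, -28, -28]
MUL     -> [-28, 784]
OVER    -> [-28, 784, -28]
SUB     -> [-28, 812]
SUB     -> [-840]
PUSH 3  -> [-840, 3]
MOD     -> [0]
PUSH 8  -> [0, 8]
SUB     -> [-8]
PUSH -3 -> [-8, -3]
DIV     -> [2]
POP     -> []
PUSH 8  -> [8]
PUSH 57 -> [8, 57]

0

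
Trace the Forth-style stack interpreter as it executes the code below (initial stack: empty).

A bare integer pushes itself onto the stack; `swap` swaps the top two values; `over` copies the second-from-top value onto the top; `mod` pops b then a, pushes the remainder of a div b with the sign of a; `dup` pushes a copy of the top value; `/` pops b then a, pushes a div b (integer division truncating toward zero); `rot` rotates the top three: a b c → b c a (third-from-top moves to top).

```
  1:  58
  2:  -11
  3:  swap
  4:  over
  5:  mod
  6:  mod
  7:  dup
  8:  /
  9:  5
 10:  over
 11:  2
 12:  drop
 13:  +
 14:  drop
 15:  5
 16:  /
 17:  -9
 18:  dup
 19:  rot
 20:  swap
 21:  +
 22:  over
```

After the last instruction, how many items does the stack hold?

58   : [58]
-11  : [58, -11]
swap : [-11, 58]
over : [-11, 58, -11]
mod  : [-11, 3]
mod  : [-2]
dup  : [-2, -2]
/    : [1]
5    : [1, 5]
over : [1, 5, 1]
2    : [1, 5, 1, 2]
drop : [1, 5, 1]
+    : [1, 6]
drop : [1]
5    : [1, 5]
/    : [0]
-9   : [0, -9]
dup  : [0, -9, -9]
rot  : [-9, -9, 0]
swap : [-9, 0, -9]
+    : [-9, -9]
over : [-9, -9, -9]

3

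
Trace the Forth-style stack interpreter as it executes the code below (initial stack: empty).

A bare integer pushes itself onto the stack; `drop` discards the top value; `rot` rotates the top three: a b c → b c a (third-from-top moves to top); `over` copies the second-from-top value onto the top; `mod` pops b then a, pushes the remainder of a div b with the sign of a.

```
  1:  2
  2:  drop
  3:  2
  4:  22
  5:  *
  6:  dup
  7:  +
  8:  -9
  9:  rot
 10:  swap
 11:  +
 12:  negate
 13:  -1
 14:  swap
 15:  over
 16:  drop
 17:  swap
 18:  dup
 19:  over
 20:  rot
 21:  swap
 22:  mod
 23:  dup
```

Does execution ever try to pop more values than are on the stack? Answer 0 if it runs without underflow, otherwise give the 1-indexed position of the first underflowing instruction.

2    : 2
drop : (empty)
2    : 2
22   : 2 22
*    : 44
dup  : 44 44
+    : 88
-9   : 88 -9
rot  — needs 3 operands, stack has 2 → underflow

9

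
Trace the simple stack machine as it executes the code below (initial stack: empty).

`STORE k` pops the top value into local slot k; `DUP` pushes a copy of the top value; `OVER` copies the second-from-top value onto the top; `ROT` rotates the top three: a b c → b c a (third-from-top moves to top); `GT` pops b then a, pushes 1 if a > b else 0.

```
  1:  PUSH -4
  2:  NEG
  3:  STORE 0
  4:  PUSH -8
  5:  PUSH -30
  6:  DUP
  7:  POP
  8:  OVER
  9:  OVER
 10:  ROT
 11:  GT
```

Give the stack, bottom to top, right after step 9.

PUSH -4  -> -4
NEG      -> 4
STORE 0  -> (empty)
PUSH -8  -> -8
PUSH -30 -> -8 -30
DUP      -> -8 -30 -30
POP      -> -8 -30
OVER     -> -8 -30 -8
OVER     -> -8 -30 -8 -30

[-8, -30, -8, -30]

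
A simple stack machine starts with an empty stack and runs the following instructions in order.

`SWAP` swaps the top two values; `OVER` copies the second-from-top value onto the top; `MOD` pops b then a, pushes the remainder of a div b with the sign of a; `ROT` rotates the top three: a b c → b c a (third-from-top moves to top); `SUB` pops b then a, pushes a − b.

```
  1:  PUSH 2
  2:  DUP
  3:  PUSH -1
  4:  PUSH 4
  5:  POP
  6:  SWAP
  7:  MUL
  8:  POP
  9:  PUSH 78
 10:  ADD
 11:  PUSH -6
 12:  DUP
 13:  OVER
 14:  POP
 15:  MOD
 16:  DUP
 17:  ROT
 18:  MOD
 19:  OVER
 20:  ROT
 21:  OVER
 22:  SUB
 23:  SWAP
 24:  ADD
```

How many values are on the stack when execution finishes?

PUSH 2  -> 2
DUP     -> 2 2
PUSH -1 -> 2 2 -1
PUSH 4  -> 2 2 -1 4
POP     -> 2 2 -1
SWAP    -> 2 -1 2
MUL     -> 2 -2
POP     -> 2
PUSH 78 -> 2 78
ADD     -> 80
PUSH -6 -> 80 -6
DUP     -> 80 -6 -6
OVER    -> 80 -6 -6 -6
POP     -> 80 -6 -6
MOD     -> 80 0
DUP     -> 80 0 0
ROT     -> 0 0 80
MOD     -> 0 0
OVER    -> 0 0 0
ROT     -> 0 0 0
OVER    -> 0 0 0 0
SUB     -> 0 0 0
SWAP    -> 0 0 0
ADD     -> 0 0

2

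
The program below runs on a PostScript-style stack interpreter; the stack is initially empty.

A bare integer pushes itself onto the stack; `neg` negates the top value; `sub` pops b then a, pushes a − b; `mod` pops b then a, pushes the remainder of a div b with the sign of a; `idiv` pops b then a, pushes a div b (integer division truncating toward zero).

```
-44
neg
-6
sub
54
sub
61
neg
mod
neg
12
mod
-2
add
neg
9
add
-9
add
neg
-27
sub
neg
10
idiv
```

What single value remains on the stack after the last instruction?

-2

-44  → -44
neg  → 44
-6   → 44 -6
sub  → 50
54   → 50 54
sub  → -4
61   → -4 61
neg  → -4 -61
mod  → -4
neg  → 4
12   → 4 12
mod  → 4
-2   → 4 -2
add  → 2
neg  → -2
9    → -2 9
add  → 7
-9   → 7 -9
add  → -2
neg  → 2
-27  → 2 -27
sub  → 29
neg  → -29
10   → -29 10
idiv → -2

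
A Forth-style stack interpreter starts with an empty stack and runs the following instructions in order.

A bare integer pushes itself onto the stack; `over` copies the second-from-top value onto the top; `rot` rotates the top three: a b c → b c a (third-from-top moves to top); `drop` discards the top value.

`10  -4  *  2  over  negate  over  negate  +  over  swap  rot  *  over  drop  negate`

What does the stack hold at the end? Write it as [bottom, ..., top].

[-40, 2, -76]

10      [10]
-4      [10, -4]
*       [-40]
2       [-40, 2]
over    [-40, 2, -40]
negate  [-40, 2, 40]
over    [-40, 2, 40, 2]
negate  [-40, 2, 40, -2]
+       [-40, 2, 38]
over    [-40, 2, 38, 2]
swap    [-40, 2, 2, 38]
rot     [-40, 2, 38, 2]
*       [-40, 2, 76]
over    [-40, 2, 76, 2]
drop    [-40, 2, 76]
negate  [-40, 2, -76]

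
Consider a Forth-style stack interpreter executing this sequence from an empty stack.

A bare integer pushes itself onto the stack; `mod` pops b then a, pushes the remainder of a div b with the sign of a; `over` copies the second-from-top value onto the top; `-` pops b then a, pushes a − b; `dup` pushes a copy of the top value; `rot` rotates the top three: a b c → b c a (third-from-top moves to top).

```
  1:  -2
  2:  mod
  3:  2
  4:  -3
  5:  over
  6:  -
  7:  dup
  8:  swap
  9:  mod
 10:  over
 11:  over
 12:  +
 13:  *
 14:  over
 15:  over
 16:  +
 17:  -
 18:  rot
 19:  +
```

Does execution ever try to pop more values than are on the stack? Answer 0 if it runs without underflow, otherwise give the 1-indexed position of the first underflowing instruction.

2

-2 : -2
mod  — needs 2 operands, stack has 1 → underflow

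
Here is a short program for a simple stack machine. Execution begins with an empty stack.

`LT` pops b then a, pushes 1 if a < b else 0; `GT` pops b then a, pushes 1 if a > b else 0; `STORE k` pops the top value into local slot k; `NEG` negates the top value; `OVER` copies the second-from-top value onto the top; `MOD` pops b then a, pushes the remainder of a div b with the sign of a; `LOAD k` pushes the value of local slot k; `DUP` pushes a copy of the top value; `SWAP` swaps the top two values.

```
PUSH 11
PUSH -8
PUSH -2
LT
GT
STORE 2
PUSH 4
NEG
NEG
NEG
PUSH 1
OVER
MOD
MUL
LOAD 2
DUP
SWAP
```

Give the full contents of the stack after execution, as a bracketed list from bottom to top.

PUSH 11 : [11]
PUSH -8 : [11, -8]
PUSH -2 : [11, -8, -2]
LT      : [11, 1]
GT      : [1]
STORE 2 : []
PUSH 4  : [4]
NEG     : [-4]
NEG     : [4]
NEG     : [-4]
PUSH 1  : [-4, 1]
OVER    : [-4, 1, -4]
MOD     : [-4, 1]
MUL     : [-4]
LOAD 2  : [-4, 1]
DUP     : [-4, 1, 1]
SWAP    : [-4, 1, 1]

[-4, 1, 1]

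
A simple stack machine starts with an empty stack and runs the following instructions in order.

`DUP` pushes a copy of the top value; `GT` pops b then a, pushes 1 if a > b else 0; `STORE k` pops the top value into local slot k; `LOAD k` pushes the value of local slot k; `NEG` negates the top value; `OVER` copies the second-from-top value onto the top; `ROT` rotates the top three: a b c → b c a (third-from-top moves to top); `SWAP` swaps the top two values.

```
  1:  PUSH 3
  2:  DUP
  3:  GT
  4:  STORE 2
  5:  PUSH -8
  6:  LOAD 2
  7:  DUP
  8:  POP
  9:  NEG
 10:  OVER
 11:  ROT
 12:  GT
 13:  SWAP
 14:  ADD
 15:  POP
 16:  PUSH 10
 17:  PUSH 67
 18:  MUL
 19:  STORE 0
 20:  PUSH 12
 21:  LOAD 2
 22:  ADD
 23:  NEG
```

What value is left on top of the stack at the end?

-12

PUSH 3  → [3]
DUP     → [3, 3]
GT      → [0]
STORE 2 → []
PUSH -8 → [-8]
LOAD 2  → [-8, 0]
DUP     → [-8, 0, 0]
POP     → [-8, 0]
NEG     → [-8, 0]
OVER    → [-8, 0, -8]
ROT     → [0, -8, -8]
GT      → [0, 0]
SWAP    → [0, 0]
ADD     → [0]
POP     → []
PUSH 10 → [10]
PUSH 67 → [10, 67]
MUL     → [670]
STORE 0 → []
PUSH 12 → [12]
LOAD 2  → [12, 0]
ADD     → [12]
NEG     → [-12]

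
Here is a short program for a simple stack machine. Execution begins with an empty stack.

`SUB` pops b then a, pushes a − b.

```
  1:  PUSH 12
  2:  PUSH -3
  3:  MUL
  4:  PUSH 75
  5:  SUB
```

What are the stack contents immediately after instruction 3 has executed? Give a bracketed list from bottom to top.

[-36]

PUSH 12 → [12]
PUSH -3 → [12, -3]
MUL     → [-36]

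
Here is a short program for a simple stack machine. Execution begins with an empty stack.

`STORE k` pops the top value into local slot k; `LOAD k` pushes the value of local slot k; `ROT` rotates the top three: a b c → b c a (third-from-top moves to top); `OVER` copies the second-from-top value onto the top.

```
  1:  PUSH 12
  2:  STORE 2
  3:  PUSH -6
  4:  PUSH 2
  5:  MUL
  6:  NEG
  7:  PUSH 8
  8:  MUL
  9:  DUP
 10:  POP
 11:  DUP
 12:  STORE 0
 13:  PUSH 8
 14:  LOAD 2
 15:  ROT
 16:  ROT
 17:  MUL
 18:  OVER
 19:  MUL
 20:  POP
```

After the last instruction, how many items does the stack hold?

1

PUSH 12 : [12]
STORE 2 : []
PUSH -6 : [-6]
PUSH 2  : [-6, 2]
MUL     : [-12]
NEG     : [12]
PUSH 8  : [12, 8]
MUL     : [96]
DUP     : [96, 96]
POP     : [96]
DUP     : [96, 96]
STORE 0 : [96]
PUSH 8  : [96, 8]
LOAD 2  : [96, 8, 12]
ROT     : [8, 12, 96]
ROT     : [12, 96, 8]
MUL     : [12, 768]
OVER    : [12, 768, 12]
MUL     : [12, 9216]
POP     : [12]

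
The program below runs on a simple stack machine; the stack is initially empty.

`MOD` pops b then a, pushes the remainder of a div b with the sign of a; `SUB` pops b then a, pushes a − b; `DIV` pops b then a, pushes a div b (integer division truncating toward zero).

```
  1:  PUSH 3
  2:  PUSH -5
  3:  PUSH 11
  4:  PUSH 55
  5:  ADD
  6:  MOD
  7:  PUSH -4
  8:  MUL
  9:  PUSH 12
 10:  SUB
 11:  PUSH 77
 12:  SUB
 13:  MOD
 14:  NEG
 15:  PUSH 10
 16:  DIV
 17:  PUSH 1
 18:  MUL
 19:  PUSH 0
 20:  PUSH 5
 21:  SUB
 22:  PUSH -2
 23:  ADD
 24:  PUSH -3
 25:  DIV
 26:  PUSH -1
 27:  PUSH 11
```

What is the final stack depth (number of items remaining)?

PUSH 3  -> 3
PUSH -5 -> 3 -5
PUSH 11 -> 3 -5 11
PUSH 55 -> 3 -5 11 55
ADD     -> 3 -5 66
MOD     -> 3 -5
PUSH -4 -> 3 -5 -4
MUL     -> 3 20
PUSH 12 -> 3 20 12
SUB     -> 3 8
PUSH 77 -> 3 8 77
SUB     -> 3 -69
MOD     -> 3
NEG     -> -3
PUSH 10 -> -3 10
DIV     -> 0
PUSH 1  -> 0 1
MUL     -> 0
PUSH 0  -> 0 0
PUSH 5  -> 0 0 5
SUB     -> 0 -5
PUSH -2 -> 0 -5 -2
ADD     -> 0 -7
PUSH -3 -> 0 -7 -3
DIV     -> 0 2
PUSH -1 -> 0 2 -1
PUSH 11 -> 0 2 -1 11

4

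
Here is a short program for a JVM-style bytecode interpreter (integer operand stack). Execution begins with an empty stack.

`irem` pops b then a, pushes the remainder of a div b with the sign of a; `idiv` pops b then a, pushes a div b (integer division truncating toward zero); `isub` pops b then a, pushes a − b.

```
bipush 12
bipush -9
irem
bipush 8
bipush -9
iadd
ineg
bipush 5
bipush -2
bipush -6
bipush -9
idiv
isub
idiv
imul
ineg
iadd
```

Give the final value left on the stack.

5

bipush 12 -> 12
bipush -9 -> 12 -9
irem      -> 3
bipush 8  -> 3 8
bipush -9 -> 3 8 -9
iadd      -> 3 -1
ineg      -> 3 1
bipush 5  -> 3 1 5
bipush -2 -> 3 1 5 -2
bipush -6 -> 3 1 5 -2 -6
bipush -9 -> 3 1 5 -2 -6 -9
idiv      -> 3 1 5 -2 0
isub      -> 3 1 5 -2
idiv      -> 3 1 -2
imul      -> 3 -2
ineg      -> 3 2
iadd      -> 5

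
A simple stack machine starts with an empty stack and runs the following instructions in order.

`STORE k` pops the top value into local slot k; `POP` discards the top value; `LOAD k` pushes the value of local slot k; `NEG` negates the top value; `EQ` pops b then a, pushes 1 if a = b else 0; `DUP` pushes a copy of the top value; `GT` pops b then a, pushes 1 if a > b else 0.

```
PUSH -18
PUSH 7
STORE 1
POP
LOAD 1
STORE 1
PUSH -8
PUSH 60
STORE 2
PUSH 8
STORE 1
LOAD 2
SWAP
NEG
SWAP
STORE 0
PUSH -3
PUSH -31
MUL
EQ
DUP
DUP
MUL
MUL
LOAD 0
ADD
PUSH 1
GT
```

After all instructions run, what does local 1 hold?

8

PUSH -18 -> [-18]
PUSH 7   -> [-18, 7]
STORE 1  -> [-18]
POP      -> []
LOAD 1   -> [7]
STORE 1  -> []
PUSH -8  -> [-8]
PUSH 60  -> [-8, 60]
STORE 2  -> [-8]
PUSH 8   -> [-8, 8]
STORE 1  -> [-8]
LOAD 2   -> [-8, 60]
SWAP     -> [60, -8]
NEG      -> [60, 8]
SWAP     -> [8, 60]
STORE 0  -> [8]
PUSH -3  -> [8, -3]
PUSH -31 -> [8, -3, -31]
MUL      -> [8, 93]
EQ       -> [0]
DUP      -> [0, 0]
DUP      -> [0, 0, 0]
MUL      -> [0, 0]
MUL      -> [0]
LOAD 0   -> [0, 60]
ADD      -> [60]
PUSH 1   -> [60, 1]
GT       -> [1]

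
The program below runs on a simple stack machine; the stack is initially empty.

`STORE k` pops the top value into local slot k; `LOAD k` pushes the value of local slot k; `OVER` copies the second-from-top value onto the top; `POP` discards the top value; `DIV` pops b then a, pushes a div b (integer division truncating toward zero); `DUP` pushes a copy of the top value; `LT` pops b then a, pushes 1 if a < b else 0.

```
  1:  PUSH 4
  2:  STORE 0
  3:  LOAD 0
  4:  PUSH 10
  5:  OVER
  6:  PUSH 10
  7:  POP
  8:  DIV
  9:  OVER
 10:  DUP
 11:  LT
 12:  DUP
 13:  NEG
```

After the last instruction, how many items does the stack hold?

4

PUSH 4  → [4]
STORE 0 → []
LOAD 0  → [4]
PUSH 10 → [4, 10]
OVER    → [4, 10, 4]
PUSH 10 → [4, 10, 4, 10]
POP     → [4, 10, 4]
DIV     → [4, 2]
OVER    → [4, 2, 4]
DUP     → [4, 2, 4, 4]
LT      → [4, 2, 0]
DUP     → [4, 2, 0, 0]
NEG     → [4, 2, 0, 0]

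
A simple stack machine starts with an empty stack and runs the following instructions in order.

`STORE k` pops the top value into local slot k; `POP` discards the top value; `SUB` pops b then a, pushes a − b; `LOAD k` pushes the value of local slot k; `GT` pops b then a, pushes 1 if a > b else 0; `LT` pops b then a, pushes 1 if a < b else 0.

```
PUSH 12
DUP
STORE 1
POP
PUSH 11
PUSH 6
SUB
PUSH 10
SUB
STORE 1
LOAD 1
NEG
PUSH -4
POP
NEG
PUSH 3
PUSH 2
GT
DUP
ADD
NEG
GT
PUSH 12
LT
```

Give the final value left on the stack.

PUSH 12 : 12
DUP     : 12 12
STORE 1 : 12
POP     : (empty)
PUSH 11 : 11
PUSH 6  : 11 6
SUB     : 5
PUSH 10 : 5 10
SUB     : -5
STORE 1 : (empty)
LOAD 1  : -5
NEG     : 5
PUSH -4 : 5 -4
POP     : 5
NEG     : -5
PUSH 3  : -5 3
PUSH 2  : -5 3 2
GT      : -5 1
DUP     : -5 1 1
ADD     : -5 2
NEG     : -5 -2
GT      : 0
PUSH 12 : 0 12
LT      : 1

1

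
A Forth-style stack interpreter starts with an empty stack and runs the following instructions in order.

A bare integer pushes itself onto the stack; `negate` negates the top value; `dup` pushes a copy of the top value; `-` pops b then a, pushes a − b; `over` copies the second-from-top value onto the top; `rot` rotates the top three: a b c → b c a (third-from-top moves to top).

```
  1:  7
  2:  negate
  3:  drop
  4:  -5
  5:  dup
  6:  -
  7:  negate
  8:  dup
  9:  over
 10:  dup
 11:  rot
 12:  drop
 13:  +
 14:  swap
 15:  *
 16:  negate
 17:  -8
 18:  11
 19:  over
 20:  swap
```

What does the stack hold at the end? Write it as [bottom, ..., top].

[0, -8, -8, 11]

7      → 7
negate → -7
drop   → (empty)
-5     → -5
dup    → -5 -5
-      → 0
negate → 0
dup    → 0 0
over   → 0 0 0
dup    → 0 0 0 0
rot    → 0 0 0 0
drop   → 0 0 0
+      → 0 0
swap   → 0 0
*      → 0
negate → 0
-8     → 0 -8
11     → 0 -8 11
over   → 0 -8 11 -8
swap   → 0 -8 -8 11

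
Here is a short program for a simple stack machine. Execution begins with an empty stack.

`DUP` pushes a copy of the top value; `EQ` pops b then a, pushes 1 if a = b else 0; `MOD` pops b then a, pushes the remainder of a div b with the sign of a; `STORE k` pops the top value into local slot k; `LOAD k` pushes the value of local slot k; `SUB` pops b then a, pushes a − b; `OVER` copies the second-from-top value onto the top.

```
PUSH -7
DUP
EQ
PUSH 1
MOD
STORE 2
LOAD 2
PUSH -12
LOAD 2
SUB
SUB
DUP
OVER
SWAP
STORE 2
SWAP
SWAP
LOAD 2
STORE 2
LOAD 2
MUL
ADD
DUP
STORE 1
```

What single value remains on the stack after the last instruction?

PUSH -7   -7
DUP       -7 -7
EQ        1
PUSH 1    1 1
MOD       0
STORE 2   (empty)
LOAD 2    0
PUSH -12  0 -12
LOAD 2    0 -12 0
SUB       0 -12
SUB       12
DUP       12 12
OVER      12 12 12
SWAP      12 12 12
STORE 2   12 12
SWAP      12 12
SWAP      12 12
LOAD 2    12 12 12
STORE 2   12 12
LOAD 2    12 12 12
MUL       12 144
ADD       156
DUP       156 156
STORE 1   156

156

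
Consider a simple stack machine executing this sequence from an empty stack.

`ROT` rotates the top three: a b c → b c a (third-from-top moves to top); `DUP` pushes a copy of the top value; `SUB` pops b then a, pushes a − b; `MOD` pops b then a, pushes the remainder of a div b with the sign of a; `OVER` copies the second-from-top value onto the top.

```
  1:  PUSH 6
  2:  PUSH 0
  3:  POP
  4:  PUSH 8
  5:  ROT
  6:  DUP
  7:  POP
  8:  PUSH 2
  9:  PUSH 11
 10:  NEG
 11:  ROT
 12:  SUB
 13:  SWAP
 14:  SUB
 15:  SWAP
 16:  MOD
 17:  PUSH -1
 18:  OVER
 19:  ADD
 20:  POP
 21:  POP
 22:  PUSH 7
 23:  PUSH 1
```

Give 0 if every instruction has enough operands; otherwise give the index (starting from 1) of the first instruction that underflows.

5

PUSH 6 → 6
PUSH 0 → 6 0
POP    → 6
PUSH 8 → 6 8
ROT  — needs 3 operands, stack has 2 → underflow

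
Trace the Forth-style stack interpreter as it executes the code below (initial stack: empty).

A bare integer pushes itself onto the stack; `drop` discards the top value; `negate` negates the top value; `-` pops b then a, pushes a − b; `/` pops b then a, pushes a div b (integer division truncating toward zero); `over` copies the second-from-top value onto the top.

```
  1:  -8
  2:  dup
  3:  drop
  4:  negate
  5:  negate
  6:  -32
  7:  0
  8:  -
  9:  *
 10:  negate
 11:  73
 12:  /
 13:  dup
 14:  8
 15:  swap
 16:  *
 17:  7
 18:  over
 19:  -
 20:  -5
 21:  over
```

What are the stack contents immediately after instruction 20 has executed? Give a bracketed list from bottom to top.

[-3, -24, 31, -5]

-8     -> [-8]
dup    -> [-8, -8]
drop   -> [-8]
negate -> [8]
negate -> [-8]
-32    -> [-8, -32]
0      -> [-8, -32, 0]
-      -> [-8, -32]
*      -> [256]
negate -> [-256]
73     -> [-256, 73]
/      -> [-3]
dup    -> [-3, -3]
8      -> [-3, -3, 8]
swap   -> [-3, 8, -3]
*      -> [-3, -24]
7      -> [-3, -24, 7]
over   -> [-3, -24, 7, -24]
-      -> [-3, -24, 31]
-5     -> [-3, -24, 31, -5]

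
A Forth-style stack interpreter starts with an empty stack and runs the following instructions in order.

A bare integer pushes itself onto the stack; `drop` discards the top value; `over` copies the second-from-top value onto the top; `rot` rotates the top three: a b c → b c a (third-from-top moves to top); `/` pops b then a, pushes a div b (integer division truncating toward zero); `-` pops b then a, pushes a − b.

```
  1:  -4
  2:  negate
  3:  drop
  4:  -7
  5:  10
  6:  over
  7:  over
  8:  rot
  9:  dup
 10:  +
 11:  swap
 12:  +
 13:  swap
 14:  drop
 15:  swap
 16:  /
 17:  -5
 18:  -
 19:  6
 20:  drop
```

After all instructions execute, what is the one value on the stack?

-4     → [-4]
negate → [4]
drop   → []
-7     → [-7]
10     → [-7, 10]
over   → [-7, 10, -7]
over   → [-7, 10, -7, 10]
rot    → [-7, -7, 10, 10]
dup    → [-7, -7, 10, 10, 10]
+      → [-7, -7, 10, 20]
swap   → [-7, -7, 20, 10]
+      → [-7, -7, 30]
swap   → [-7, 30, -7]
drop   → [-7, 30]
swap   → [30, -7]
/      → [-4]
-5     → [-4, -5]
-      → [1]
6      → [1, 6]
drop   → [1]

1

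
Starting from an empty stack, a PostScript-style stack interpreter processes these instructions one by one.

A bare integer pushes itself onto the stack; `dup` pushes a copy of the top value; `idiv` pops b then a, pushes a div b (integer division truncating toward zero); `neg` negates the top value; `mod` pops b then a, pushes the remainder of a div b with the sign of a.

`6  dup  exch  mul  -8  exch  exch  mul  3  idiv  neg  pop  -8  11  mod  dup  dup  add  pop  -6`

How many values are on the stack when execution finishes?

6     6
dup   6 6
exch  6 6
mul   36
-8    36 -8
exch  -8 36
exch  36 -8
mul   -288
3     -288 3
idiv  -96
neg   96
pop   (empty)
-8    -8
11    -8 11
mod   -8
dup   -8 -8
dup   -8 -8 -8
add   -8 -16
pop   -8
-6    -8 -6

2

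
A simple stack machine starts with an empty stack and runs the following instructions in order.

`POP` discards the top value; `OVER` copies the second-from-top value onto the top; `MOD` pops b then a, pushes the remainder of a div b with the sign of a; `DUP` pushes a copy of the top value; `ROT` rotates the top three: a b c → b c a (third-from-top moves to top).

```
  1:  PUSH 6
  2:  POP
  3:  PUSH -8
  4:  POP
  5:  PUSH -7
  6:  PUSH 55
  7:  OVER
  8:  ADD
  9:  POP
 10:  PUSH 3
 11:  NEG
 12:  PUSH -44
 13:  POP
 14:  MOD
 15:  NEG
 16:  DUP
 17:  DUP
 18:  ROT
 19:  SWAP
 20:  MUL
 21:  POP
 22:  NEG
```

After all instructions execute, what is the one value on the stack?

-1

PUSH 6   → 6
POP      → (empty)
PUSH -8  → -8
POP      → (empty)
PUSH -7  → -7
PUSH 55  → -7 55
OVER     → -7 55 -7
ADD      → -7 48
POP      → -7
PUSH 3   → -7 3
NEG      → -7 -3
PUSH -44 → -7 -3 -44
POP      → -7 -3
MOD      → -1
NEG      → 1
DUP      → 1 1
DUP      → 1 1 1
ROT      → 1 1 1
SWAP     → 1 1 1
MUL      → 1 1
POP      → 1
NEG      → -1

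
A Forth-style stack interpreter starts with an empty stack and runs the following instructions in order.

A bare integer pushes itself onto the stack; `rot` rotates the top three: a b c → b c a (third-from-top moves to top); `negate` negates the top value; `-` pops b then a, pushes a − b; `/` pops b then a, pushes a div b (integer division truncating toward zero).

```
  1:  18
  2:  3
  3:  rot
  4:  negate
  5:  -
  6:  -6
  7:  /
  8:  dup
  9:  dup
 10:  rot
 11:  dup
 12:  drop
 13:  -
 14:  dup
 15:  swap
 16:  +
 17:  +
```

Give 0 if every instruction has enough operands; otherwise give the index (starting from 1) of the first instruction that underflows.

3

18 → 18
3  → 18 3
rot  — needs 3 operands, stack has 2 → underflow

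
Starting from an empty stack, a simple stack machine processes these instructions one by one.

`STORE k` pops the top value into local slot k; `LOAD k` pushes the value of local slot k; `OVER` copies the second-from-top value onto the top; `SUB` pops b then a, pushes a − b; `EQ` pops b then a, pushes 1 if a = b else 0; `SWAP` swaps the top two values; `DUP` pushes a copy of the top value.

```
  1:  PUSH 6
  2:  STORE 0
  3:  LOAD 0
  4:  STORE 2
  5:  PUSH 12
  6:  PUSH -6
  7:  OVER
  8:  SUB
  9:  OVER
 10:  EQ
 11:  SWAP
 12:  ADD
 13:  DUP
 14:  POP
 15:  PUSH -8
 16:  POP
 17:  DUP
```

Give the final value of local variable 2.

6

PUSH 6  -> [6]
STORE 0 -> []
LOAD 0  -> [6]
STORE 2 -> []
PUSH 12 -> [12]
PUSH -6 -> [12, -6]
OVER    -> [12, -6, 12]
SUB     -> [12, -18]
OVER    -> [12, -18, 12]
EQ      -> [12, 0]
SWAP    -> [0, 12]
ADD     -> [12]
DUP     -> [12, 12]
POP     -> [12]
PUSH -8 -> [12, -8]
POP     -> [12]
DUP     -> [12, 12]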